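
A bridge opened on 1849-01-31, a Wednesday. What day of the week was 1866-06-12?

From January 31, 1849 to January 31, 1866: 17 years, of which 4 contain a Feb 29 — 13×365 + 4×366 = 6209 days.
January 1866: 31 − 31 = 0 days remain.
Then February 1866 (28), March (31), April (30), May (31): 28 + 31 + 30 + 31 = 120 days.
June 1–12, 1866: 12 days.
Residual: 132 days.
Total: 6341 days.
6341 mod 7 = 6, so 6 days after Wednesday is Tuesday.

Tuesday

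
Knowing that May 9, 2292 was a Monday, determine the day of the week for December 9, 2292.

Friday

May 2292: 31 − 9 = 22 days remain.
Then June (30), July (31), August (31), September (30), October (31), November (30): 30 + 31 + 31 + 30 + 31 + 30 = 183 days.
December 1–9, 2292: 9 days.
Total: 22 + 183 + 9 = 214 days.
214 mod 7 = 4, so 4 days after Monday is Friday.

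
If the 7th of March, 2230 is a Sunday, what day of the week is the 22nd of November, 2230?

March 2230: 31 − 7 = 24 days remain.
Then April (30), May (31), June (30), July (31), August (31), September (30), October (31): 30 + 31 + 30 + 31 + 31 + 30 + 31 = 214 days.
November 1–22, 2230: 22 days.
Total: 24 + 214 + 22 = 260 days.
260 mod 7 = 1, so 1 day after Sunday is Monday.

Monday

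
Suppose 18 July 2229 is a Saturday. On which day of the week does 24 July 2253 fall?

Sunday

From July 18, 2229 to July 18, 2253: 24 years, of which 6 contain a Feb 29 — 18×365 + 6×366 = 8766 days.
Within July 2253: 24 − 18 = 6 days.
Total: 8772 days.
8772 mod 7 = 1, so 1 day after Saturday is Sunday.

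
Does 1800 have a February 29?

No

1800 is not a leap year (divisible by 100 but not 400).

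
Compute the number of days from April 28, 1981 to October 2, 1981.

April 1981: 30 − 28 = 2 days remain.
Then May (31), June (30), July (31), August (31), September (30): 31 + 30 + 31 + 31 + 30 = 153 days.
October 1–2, 1981: 2 days.
Total: 2 + 153 + 2 = 157 days.

157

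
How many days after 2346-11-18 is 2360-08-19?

From November 18, 2346 to November 18, 2359: 13 years, of which 3 contain a Feb 29 — 10×365 + 3×366 = 4748 days.
November 2359: 30 − 18 = 12 days remain.
Then December (31), January (31), February 2360 (29), March (31), April (30), May (31), June (30), July (31): 31 + 31 + 29 + 31 + 30 + 31 + 30 + 31 = 244 days.
August 1–19, 2360: 19 days.
Residual: 275 days.
Total: 5023 days.

5023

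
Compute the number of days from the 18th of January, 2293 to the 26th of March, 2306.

4814

From January 18, 2293 to January 18, 2306: 13 years, of which 2 contain a Feb 29 — 11×365 + 2×366 = 4747 days.
(2300 is not a leap year (divisible by 100 but not 400).)
January 2306: 31 − 18 = 13 days remain.
Then February 2306 (28): 28 days.
March 1–26, 2306: 26 days.
Residual: 67 days.
Total: 4814 days.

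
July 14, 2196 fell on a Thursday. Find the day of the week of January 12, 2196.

Tuesday

Count forward from the earlier date (January 12, 2196) to the later (July 14, 2196):
January 2196: 31 − 12 = 19 days remain.
Then February 2196 (29), March (31), April (30), May (31), June (30): 29 + 31 + 30 + 31 + 30 = 151 days.
July 1–14, 2196: 14 days.
Total: 19 + 151 + 14 = 184 days.
184 mod 7 = 2, so 2 days before Thursday is Tuesday.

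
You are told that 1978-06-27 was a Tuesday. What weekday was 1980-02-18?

Monday

June 27, 1978 → June 27, 1979: 365 days.
June 1979: 30 − 27 = 3 days remain.
Then July (31), August (31), September (30), October (31), November (30), December (31), January (31): 31 + 31 + 30 + 31 + 30 + 31 + 31 = 215 days.
February 1–18, 1980: 18 days (1980 is a leap year).
Residual: 236 days.
Total: 601 days.
601 mod 7 = 6, so 6 days after Tuesday is Monday.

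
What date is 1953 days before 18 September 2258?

14 May 2253

Count 1953 days before September 18, 2258:
May 14, 2253 → May 14, 2254: 365 days.
May 14, 2254 → May 14, 2255: 365 days.
May 14, 2255 → May 14, 2256: 366 days (2256 is a leap year).
May 14, 2256 → May 14, 2257: 365 days.
May 14, 2257 → May 14, 2258: 365 days.
May 2258: 31 − 14 = 17 days remain.
Then June (30), July (31), August (31): 30 + 31 + 31 = 92 days.
September 1–18, 2258: 18 days.
Residual: 127 days.
Total: 1953 days.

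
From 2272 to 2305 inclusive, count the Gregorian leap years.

Years divisible by 4 in [2272, 2305]: 2272, 2276, 2280, 2284, 2288, 2292, 2296, 2300, 2304.
Of these, 2300 is divisible by 100 but not 400, so not leap.
Leap years: 9 − 1 = 8.

8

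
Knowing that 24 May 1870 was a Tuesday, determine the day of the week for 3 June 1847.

Count forward from the earlier date (June 3, 1847) to the later (May 24, 1870):
From June 3, 1847 to June 3, 1869: 22 years, of which 6 contain a Feb 29 — 16×365 + 6×366 = 8036 days.
June 1869: 30 − 3 = 27 days remain.
Then 10 full months totalling 304 days.
May 1–24, 1870: 24 days.
Residual: 355 days.
Total: 8391 days.
8391 mod 7 = 5, so 5 days before Tuesday is Thursday.

Thursday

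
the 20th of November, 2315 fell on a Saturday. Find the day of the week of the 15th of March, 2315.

Monday

Count forward from the earlier date (March 15, 2315) to the later (November 20, 2315):
March 2315: 31 − 15 = 16 days remain.
Then April (30), May (31), June (30), July (31), August (31), September (30), October (31): 30 + 31 + 30 + 31 + 31 + 30 + 31 = 214 days.
November 1–20, 2315: 20 days.
Total: 16 + 214 + 20 = 250 days.
250 mod 7 = 5, so 5 days before Saturday is Monday.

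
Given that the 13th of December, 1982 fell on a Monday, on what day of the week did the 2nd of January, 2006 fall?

From December 13, 1982 to December 13, 2005: 23 years, of which 6 contain a Feb 29 — 17×365 + 6×366 = 8401 days.
(2000 is a leap year (divisible by 400).)
December 2005: 31 − 13 = 18 days remain.
January 1–2, 2006: 2 days.
Residual: 20 days.
Total: 8421 days.
8421 is a multiple of 7, so the 2nd of January, 2006 falls on the same weekday: Monday.

Monday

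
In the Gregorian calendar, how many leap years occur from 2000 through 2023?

6

Years divisible by 4 in [2000, 2023]: 2000, 2004, 2008, 2012, 2016, 2020.
2000 is divisible by 400, so still leap.
No century exceptions apply. Count: 6.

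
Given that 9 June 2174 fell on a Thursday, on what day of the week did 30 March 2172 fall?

Monday

Count forward from the earlier date (March 30, 2172) to the later (June 9, 2174):
March 30, 2172 → March 30, 2173: 365 days.
March 30, 2173 → March 30, 2174: 365 days.
March 2174: 31 − 30 = 1 day remains.
Then April (30), May (31): 30 + 31 = 61 days.
June 1–9, 2174: 9 days.
Residual: 71 days.
Total: 801 days.
801 mod 7 = 3, so 3 days before Thursday is Monday.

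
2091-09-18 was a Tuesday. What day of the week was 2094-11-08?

September 18, 2091 → September 18, 2092: 366 days (2092 is a leap year).
September 18, 2092 → September 18, 2093: 365 days.
September 18, 2093 → September 18, 2094: 365 days.
September 2094: 30 − 18 = 12 days remain.
Then October (31): 31 days.
November 1–8, 2094: 8 days.
Residual: 51 days.
Total: 1147 days.
1147 mod 7 = 6, so 6 days after Tuesday is Monday.

Monday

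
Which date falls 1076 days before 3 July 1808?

23 July 1805

Count 1076 days before July 3, 1808:
Day-of-year of July 23, 1805: 204.
Day-of-year of July 3, 1808: 185.
1805 has 365 days, so 365 − 204 = 161 days remain in 1805.
Full years: 1806: 365; 1807: 365. Sum = 730.
Total: 161 + 730 + 185 = 1076 days.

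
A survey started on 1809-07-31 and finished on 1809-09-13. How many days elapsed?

July 1809: 31 − 31 = 0 days remain.
Then August (31): 31 days.
September 1–13, 1809: 13 days.
Total: 0 + 31 + 13 = 44 days.

44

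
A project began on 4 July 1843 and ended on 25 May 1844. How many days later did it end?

Day-of-year of July 4, 1843: 185.
Day-of-year of May 25, 1844: 146.
1843 has 365 days, so 365 − 185 = 180 days remain in 1843.
Total: 180 + 146 = 326 days.

326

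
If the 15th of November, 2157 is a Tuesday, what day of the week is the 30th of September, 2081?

Tuesday

Count forward from the earlier date (September 30, 2081) to the later (November 15, 2157):
From September 30, 2081 to September 30, 2157: 76 years, of which 18 contain a Feb 29 — 58×365 + 18×366 = 27758 days.
(2100 is not a leap year (divisible by 100 but not 400).)
September 2157: 30 − 30 = 0 days remain.
Then October (31): 31 days.
November 1–15, 2157: 15 days.
Residual: 46 days.
Total: 27804 days.
27804 is a multiple of 7, so the 30th of September, 2081 falls on the same weekday: Tuesday.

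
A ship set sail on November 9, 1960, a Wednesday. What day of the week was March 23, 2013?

Saturday

From November 9, 1960 to November 9, 2012: 52 years, of which 13 contain a Feb 29 — 39×365 + 13×366 = 18993 days.
(2000 is a leap year (divisible by 400).)
November 2012: 30 − 9 = 21 days remain.
Then December (31), January (31), February 2013 (28): 31 + 31 + 28 = 90 days.
March 1–23, 2013: 23 days.
Residual: 134 days.
Total: 19127 days.
19127 mod 7 = 3, so 3 days after Wednesday is Saturday.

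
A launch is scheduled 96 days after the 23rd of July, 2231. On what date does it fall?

the 27th of October, 2231

Count 96 days after July 23, 2231:
July 2231: 31 − 23 = 8 days remain.
Then August (31), September (30): 31 + 30 = 61 days.
October 1–27, 2231: 27 days.
Total: 8 + 61 + 27 = 96 days.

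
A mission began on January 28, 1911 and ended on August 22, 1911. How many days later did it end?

January 1911: 31 − 28 = 3 days remain.
Then February 1911 (28), March (31), April (30), May (31), June (30), July (31): 28 + 31 + 30 + 31 + 30 + 31 = 181 days.
August 1–22, 1911: 22 days.
Total: 3 + 181 + 22 = 206 days.

206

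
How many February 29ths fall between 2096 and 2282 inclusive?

Years divisible by 4: 2096, 2100, …, 2280 — 47 in all.
Of these, 2100, 2200 are divisible by 100 but not 400, so not leap.
Leap years: 47 − 2 = 45.

45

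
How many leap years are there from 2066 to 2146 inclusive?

Years divisible by 4: 2068, 2072, …, 2144 — 20 in all.
Of these, 2100 is divisible by 100 but not 400, so not leap.
Leap years: 20 − 1 = 19.

19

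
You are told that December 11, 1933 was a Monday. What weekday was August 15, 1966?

Monday

Day-of-year of December 11, 1933: 345.
Day-of-year of August 15, 1966: 227.
1933 has 365 days, so 365 − 345 = 20 days remain in 1933.
Full years 1934–1965: 24 common + 8 leap = 24×365 + 8×366 = 11688 days.
Total: 20 + 11688 + 227 = 11935 days.
11935 is a multiple of 7, so August 15, 1966 falls on the same weekday: Monday.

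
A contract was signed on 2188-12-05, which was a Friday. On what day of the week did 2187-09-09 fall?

Sunday

Count forward from the earlier date (September 9, 2187) to the later (December 5, 2188):
Day-of-year of September 9, 2187: 252.
Day-of-year of December 5, 2188: 340.
2187 has 365 days, so 365 − 252 = 113 days remain in 2187.
Total: 113 + 340 = 453 days.
453 mod 7 = 5, so 5 days before Friday is Sunday.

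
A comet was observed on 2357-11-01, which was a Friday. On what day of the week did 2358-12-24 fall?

Day-of-year of November 1, 2357: 305.
Day-of-year of December 24, 2358: 358.
2357 has 365 days, so 365 − 305 = 60 days remain in 2357.
Total: 60 + 358 = 418 days.
418 mod 7 = 5, so 5 days after Friday is Wednesday.

Wednesday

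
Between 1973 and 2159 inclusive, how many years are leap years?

Years divisible by 4: 1976, 1980, …, 2156 — 46 in all.
Of these, 2100 is divisible by 100 but not 400, so not leap.
2000 is divisible by 400, so still leap.
Leap years: 46 − 1 = 45.

45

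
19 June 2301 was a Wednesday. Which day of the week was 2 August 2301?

June 2301: 30 − 19 = 11 days remain.
Then July (31): 31 days.
August 1–2, 2301: 2 days.
Total: 11 + 31 + 2 = 44 days.
44 mod 7 = 2, so 2 days after Wednesday is Friday.

Friday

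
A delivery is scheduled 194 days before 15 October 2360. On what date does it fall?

4 April 2360

Count 194 days before October 15, 2360:
April 2360: 30 − 4 = 26 days remain.
Then May (31), June (30), July (31), August (31), September (30): 31 + 30 + 31 + 31 + 30 = 153 days.
October 1–15, 2360: 15 days.
Total: 26 + 153 + 15 = 194 days.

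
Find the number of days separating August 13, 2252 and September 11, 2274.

Day-of-year of August 13, 2252: 226.
Day-of-year of September 11, 2274: 254.
2252 has 366 days, so 366 − 226 = 140 days remain in 2252.
Full years 2253–2273: 16 common + 5 leap = 16×365 + 5×366 = 7670 days.
Total: 140 + 7670 + 254 = 8064 days.

8064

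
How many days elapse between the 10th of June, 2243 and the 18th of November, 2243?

161

June 2243: 30 − 10 = 20 days remain.
Then July (31), August (31), September (30), October (31): 31 + 31 + 30 + 31 = 123 days.
November 1–18, 2243: 18 days.
Total: 20 + 123 + 18 = 161 days.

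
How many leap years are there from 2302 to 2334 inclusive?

8

Years divisible by 4 in [2302, 2334]: 2304, 2308, 2312, 2316, 2320, 2324, 2328, 2332.
No century exceptions apply. Count: 8.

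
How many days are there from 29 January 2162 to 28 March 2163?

Day-of-year of January 29, 2162: 29.
Day-of-year of March 28, 2163: 87.
2162 has 365 days, so 365 − 29 = 336 days remain in 2162.
Total: 336 + 87 = 423 days.

423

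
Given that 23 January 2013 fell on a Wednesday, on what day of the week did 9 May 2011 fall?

Monday

Count forward from the earlier date (May 9, 2011) to the later (January 23, 2013):
Day-of-year of May 9, 2011: 129.
Day-of-year of January 23, 2013: 23.
2011 has 365 days, so 365 − 129 = 236 days remain in 2011.
Full years: 2012: 366. Sum = 366.
Total: 236 + 366 + 23 = 625 days.
625 mod 7 = 2, so 2 days before Wednesday is Monday.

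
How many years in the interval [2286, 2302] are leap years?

3

Years divisible by 4 in [2286, 2302]: 2288, 2292, 2296, 2300.
Of these, 2300 is divisible by 100 but not 400, so not leap.
Leap years: 4 − 1 = 3.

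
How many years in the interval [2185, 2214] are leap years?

6

Years divisible by 4 in [2185, 2214]: 2188, 2192, 2196, 2200, 2204, 2208, 2212.
Of these, 2200 is divisible by 100 but not 400, so not leap.
Leap years: 7 − 1 = 6.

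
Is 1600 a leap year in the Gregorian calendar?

Yes

1600 is a leap year (divisible by 400).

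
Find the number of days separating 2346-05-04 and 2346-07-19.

May 2346: 31 − 4 = 27 days remain.
Then June (30): 30 days.
July 1–19, 2346: 19 days.
Total: 27 + 30 + 19 = 76 days.

76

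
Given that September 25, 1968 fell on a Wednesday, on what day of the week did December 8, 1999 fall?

Day-of-year of September 25, 1968: 269.
Day-of-year of December 8, 1999: 342.
1968 has 366 days, so 366 − 269 = 97 days remain in 1968.
Full years 1969–1998: 23 common + 7 leap = 23×365 + 7×366 = 10957 days.
Total: 97 + 10957 + 342 = 11396 days.
11396 is a multiple of 7, so December 8, 1999 falls on the same weekday: Wednesday.

Wednesday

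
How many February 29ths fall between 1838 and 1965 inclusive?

31

Years divisible by 4: 1840, 1844, …, 1964 — 32 in all.
Of these, 1900 is divisible by 100 but not 400, so not leap.
Leap years: 32 − 1 = 31.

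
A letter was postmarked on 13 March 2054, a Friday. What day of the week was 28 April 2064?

Monday

From March 13, 2054 to March 13, 2064: 10 years, of which 3 contain a Feb 29 — 7×365 + 3×366 = 3653 days.
March 2064: 31 − 13 = 18 days remain.
April 1–28, 2064: 28 days.
Residual: 46 days.
Total: 3699 days.
3699 mod 7 = 3, so 3 days after Friday is Monday.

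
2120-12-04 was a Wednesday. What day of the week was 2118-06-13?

Count forward from the earlier date (June 13, 2118) to the later (December 4, 2120):
Day-of-year of June 13, 2118: 164.
Day-of-year of December 4, 2120: 339.
2118 has 365 days, so 365 − 164 = 201 days remain in 2118.
Full years: 2119: 365. Sum = 365.
Total: 201 + 365 + 339 = 905 days.
905 mod 7 = 2, so 2 days before Wednesday is Monday.

Monday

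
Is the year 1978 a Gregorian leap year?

1978 is not a leap year.

No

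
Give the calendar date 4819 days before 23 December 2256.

14 October 2243

Count 4819 days before December 23, 2256:
Day-of-year of October 14, 2243: 287.
Day-of-year of December 23, 2256: 358.
2243 has 365 days, so 365 − 287 = 78 days remain in 2243.
Full years 2244–2255: 9 common + 3 leap = 9×365 + 3×366 = 4383 days.
Total: 78 + 4383 + 358 = 4819 days.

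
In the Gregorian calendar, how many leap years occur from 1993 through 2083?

22

Years divisible by 4: 1996, 2000, …, 2080 — 22 in all.
2000 is divisible by 400, so still leap.
No century exceptions apply. Count: 22.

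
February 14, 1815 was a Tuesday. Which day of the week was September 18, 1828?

Thursday

From February 14, 1815 to February 14, 1828: 13 years, of which 3 contain a Feb 29 — 10×365 + 3×366 = 4748 days.
February 1828: 29 − 14 = 15 days remain (1828 is a leap year, so February has 29 days).
Then March (31), April (30), May (31), June (30), July (31), August (31): 31 + 30 + 31 + 30 + 31 + 31 = 184 days.
September 1–18, 1828: 18 days.
Residual: 217 days.
Total: 4965 days.
4965 mod 7 = 2, so 2 days after Tuesday is Thursday.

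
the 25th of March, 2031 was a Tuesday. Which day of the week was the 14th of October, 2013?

Count forward from the earlier date (October 14, 2013) to the later (March 25, 2031):
From October 14, 2013 to October 14, 2030: 17 years, of which 4 contain a Feb 29 — 13×365 + 4×366 = 6209 days.
October 2030: 31 − 14 = 17 days remain.
Then November (30), December (31), January (31), February 2031 (28): 30 + 31 + 31 + 28 = 120 days.
March 1–25, 2031: 25 days.
Residual: 162 days.
Total: 6371 days.
6371 mod 7 = 1, so 1 day before Tuesday is Monday.

Monday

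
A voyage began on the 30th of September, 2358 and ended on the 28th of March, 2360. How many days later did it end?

545

Day-of-year of September 30, 2358: 273.
Day-of-year of March 28, 2360: 88.
2358 has 365 days, so 365 − 273 = 92 days remain in 2358.
Full years: 2359: 365. Sum = 365.
Total: 92 + 365 + 88 = 545 days.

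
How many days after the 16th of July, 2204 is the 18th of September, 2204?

64

July 2204: 31 − 16 = 15 days remain.
Then August (31): 31 days.
September 1–18, 2204: 18 days.
Total: 15 + 31 + 18 = 64 days.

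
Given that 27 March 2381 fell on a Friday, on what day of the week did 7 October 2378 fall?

Saturday

Count forward from the earlier date (October 7, 2378) to the later (March 27, 2381):
October 7, 2378 → October 7, 2379: 365 days.
October 7, 2379 → October 7, 2380: 366 days (2380 is a leap year).
October 2380: 31 − 7 = 24 days remain.
Then November (30), December (31), January (31), February 2381 (28): 30 + 31 + 31 + 28 = 120 days.
March 1–27, 2381: 27 days.
Residual: 171 days.
Total: 902 days.
902 mod 7 = 6, so 6 days before Friday is Saturday.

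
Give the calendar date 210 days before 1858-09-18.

1858-02-20

Count 210 days before September 18, 1858:
February 1858: 28 − 20 = 8 days remain (1858 is not a leap year, so February has 28 days).
Then March (31), April (30), May (31), June (30), July (31), August (31): 31 + 30 + 31 + 30 + 31 + 31 = 184 days.
September 1–18, 1858: 18 days.
Total: 8 + 184 + 18 = 210 days.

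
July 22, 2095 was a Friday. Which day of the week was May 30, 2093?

Saturday

Count forward from the earlier date (May 30, 2093) to the later (July 22, 2095):
Day-of-year of May 30, 2093: 150.
Day-of-year of July 22, 2095: 203.
2093 has 365 days, so 365 − 150 = 215 days remain in 2093.
Full years: 2094: 365. Sum = 365.
Total: 215 + 365 + 203 = 783 days.
783 mod 7 = 6, so 6 days before Friday is Saturday.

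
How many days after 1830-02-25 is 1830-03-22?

25

February 1830: 28 − 25 = 3 days remain (1830 is not a leap year, so February has 28 days).
March 1–22, 1830: 22 days.
Total: 3 + 22 = 25 days.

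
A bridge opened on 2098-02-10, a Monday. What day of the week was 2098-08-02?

Saturday

February 2098: 28 − 10 = 18 days remain (2098 is not a leap year, so February has 28 days).
Then March (31), April (30), May (31), June (30), July (31): 31 + 30 + 31 + 30 + 31 = 153 days.
August 1–2, 2098: 2 days.
Total: 18 + 153 + 2 = 173 days.
173 mod 7 = 5, so 5 days after Monday is Saturday.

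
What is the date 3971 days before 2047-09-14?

2036-10-30

Count 3971 days before September 14, 2047:
From October 30, 2036 to October 30, 2046: 10 years, of which 2 contain a Feb 29 — 8×365 + 2×366 = 3652 days.
October 2046: 31 − 30 = 1 day remains.
Then 10 full months totalling 304 days.
September 1–14, 2047: 14 days.
Residual: 319 days.
Total: 3971 days.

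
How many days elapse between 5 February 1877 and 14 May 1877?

98

February 1877: 28 − 5 = 23 days remain (1877 is not a leap year, so February has 28 days).
Then March (31), April (30): 31 + 30 = 61 days.
May 1–14, 1877: 14 days.
Total: 23 + 61 + 14 = 98 days.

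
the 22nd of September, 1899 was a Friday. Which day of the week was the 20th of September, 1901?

September 22, 1899 → September 22, 1900: 365 days (1900 is not a leap year (divisible by 100 but not 400)).
September 1900: 30 − 22 = 8 days remain.
Then 11 full months totalling 335 days.
September 1–20, 1901: 20 days.
Residual: 363 days.
Total: 728 days.
728 is a multiple of 7, so the 20th of September, 1901 falls on the same weekday: Friday.

Friday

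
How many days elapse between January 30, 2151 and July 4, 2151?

January 2151: 31 − 30 = 1 day remains.
Then February 2151 (28), March (31), April (30), May (31), June (30): 28 + 31 + 30 + 31 + 30 = 150 days.
July 1–4, 2151: 4 days.
Total: 1 + 150 + 4 = 155 days.

155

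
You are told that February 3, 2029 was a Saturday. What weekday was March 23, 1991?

Saturday

Count forward from the earlier date (March 23, 1991) to the later (February 3, 2029):
From March 23, 1991 to March 23, 2028: 37 years, of which 10 contain a Feb 29 — 27×365 + 10×366 = 13515 days.
(2000 is a leap year (divisible by 400).)
March 2028: 31 − 23 = 8 days remain.
Then 10 full months totalling 306 days.
February 1–3, 2029: 3 days (2029 is not a leap year).
Residual: 317 days.
Total: 13832 days.
13832 is a multiple of 7, so March 23, 1991 falls on the same weekday: Saturday.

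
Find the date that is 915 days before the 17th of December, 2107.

the 15th of June, 2105

Count 915 days before December 17, 2107:
June 15, 2105 → June 15, 2106: 365 days.
June 15, 2106 → June 15, 2107: 365 days.
June 2107: 30 − 15 = 15 days remain.
Then July (31), August (31), September (30), October (31), November (30): 31 + 31 + 30 + 31 + 30 = 153 days.
December 1–17, 2107: 17 days.
Residual: 185 days.
Total: 915 days.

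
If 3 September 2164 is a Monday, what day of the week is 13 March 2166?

September 3, 2164 → September 3, 2165: 365 days.
September 2165: 30 − 3 = 27 days remain.
Then October (31), November (30), December (31), January (31), February 2166 (28): 31 + 30 + 31 + 31 + 28 = 151 days.
March 1–13, 2166: 13 days.
Residual: 191 days.
Total: 556 days.
556 mod 7 = 3, so 3 days after Monday is Thursday.

Thursday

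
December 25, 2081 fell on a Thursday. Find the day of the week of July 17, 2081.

Thursday

Count forward from the earlier date (July 17, 2081) to the later (December 25, 2081):
July 2081: 31 − 17 = 14 days remain.
Then August (31), September (30), October (31), November (30): 31 + 30 + 31 + 30 = 122 days.
December 1–25, 2081: 25 days.
Total: 14 + 122 + 25 = 161 days.
161 is a multiple of 7, so July 17, 2081 falls on the same weekday: Thursday.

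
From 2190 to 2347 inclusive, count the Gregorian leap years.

37

Years divisible by 4: 2192, 2196, …, 2344 — 39 in all.
Of these, 2200, 2300 are divisible by 100 but not 400, so not leap.
Leap years: 39 − 2 = 37.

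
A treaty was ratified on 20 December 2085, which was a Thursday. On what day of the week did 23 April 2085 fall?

Monday

Count forward from the earlier date (April 23, 2085) to the later (December 20, 2085):
April 2085: 30 − 23 = 7 days remain.
Then May (31), June (30), July (31), August (31), September (30), October (31), November (30): 31 + 30 + 31 + 31 + 30 + 31 + 30 = 214 days.
December 1–20, 2085: 20 days.
Total: 7 + 214 + 20 = 241 days.
241 mod 7 = 3, so 3 days before Thursday is Monday.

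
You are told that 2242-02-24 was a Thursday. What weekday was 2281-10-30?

Day-of-year of February 24, 2242: 55.
Day-of-year of October 30, 2281: 303.
2242 has 365 days, so 365 − 55 = 310 days remain in 2242.
Full years 2243–2280: 28 common + 10 leap = 28×365 + 10×366 = 13880 days.
Total: 310 + 13880 + 303 = 14493 days.
14493 mod 7 = 3, so 3 days after Thursday is Sunday.

Sunday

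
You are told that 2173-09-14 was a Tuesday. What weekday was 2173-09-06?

Count forward from the earlier date (September 6, 2173) to the later (September 14, 2173):
Within September 2173: 14 − 6 = 8 days.
8 mod 7 = 1, so 1 day before Tuesday is Monday.

Monday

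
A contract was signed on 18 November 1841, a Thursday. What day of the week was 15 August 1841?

Sunday

Count forward from the earlier date (August 15, 1841) to the later (November 18, 1841):
August 1841: 31 − 15 = 16 days remain.
Then September (30), October (31): 30 + 31 = 61 days.
November 1–18, 1841: 18 days.
Total: 16 + 61 + 18 = 95 days.
95 mod 7 = 4, so 4 days before Thursday is Sunday.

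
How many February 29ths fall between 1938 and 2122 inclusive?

45

Years divisible by 4: 1940, 1944, …, 2120 — 46 in all.
Of these, 2100 is divisible by 100 but not 400, so not leap.
2000 is divisible by 400, so still leap.
Leap years: 46 − 1 = 45.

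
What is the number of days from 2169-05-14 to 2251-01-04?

Day-of-year of May 14, 2169: 134.
Day-of-year of January 4, 2251: 4.
2169 has 365 days, so 365 − 134 = 231 days remain in 2169.
Full years 2170–2250: 62 common + 19 leap = 62×365 + 19×366 = 29584 days.
Total: 231 + 29584 + 4 = 29819 days.

29819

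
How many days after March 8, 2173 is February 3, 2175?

March 8, 2173 → March 8, 2174: 365 days.
March 2174: 31 − 8 = 23 days remain.
Then 10 full months totalling 306 days.
February 1–3, 2175: 3 days (2175 is not a leap year).
Residual: 332 days.
Total: 697 days.

697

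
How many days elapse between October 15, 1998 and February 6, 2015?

5958

Day-of-year of October 15, 1998: 288.
Day-of-year of February 6, 2015: 37.
1998 has 365 days, so 365 − 288 = 77 days remain in 1998.
Full years 1999–2014: 12 common + 4 leap = 12×365 + 4×366 = 5844 days.
Total: 77 + 5844 + 37 = 5958 days.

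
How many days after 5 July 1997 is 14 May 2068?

25881

From July 5, 1997 to July 5, 2067: 70 years, of which 17 contain a Feb 29 — 53×365 + 17×366 = 25567 days.
(2000 is a leap year (divisible by 400).)
July 2067: 31 − 5 = 26 days remain.
Then 9 full months totalling 274 days.
May 1–14, 2068: 14 days.
Residual: 314 days.
Total: 25881 days.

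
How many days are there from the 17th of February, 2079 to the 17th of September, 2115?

Day-of-year of February 17, 2079: 48.
Day-of-year of September 17, 2115: 260.
2079 has 365 days, so 365 − 48 = 317 days remain in 2079.
Full years 2080–2114: 27 common + 8 leap = 27×365 + 8×366 = 12783 days.
Total: 317 + 12783 + 260 = 13360 days.

13360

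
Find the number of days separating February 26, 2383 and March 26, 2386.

1124

February 26, 2383 → February 26, 2384: 365 days.
February 26, 2384 → February 26, 2385: 366 days (2384 is a leap year).
February 26, 2385 → February 26, 2386: 365 days.
February 2386: 28 − 26 = 2 days remain (2386 is not a leap year, so February has 28 days).
March 1–26, 2386: 26 days.
Residual: 28 days.
Total: 1124 days.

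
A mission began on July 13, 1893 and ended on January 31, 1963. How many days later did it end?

25403

From July 13, 1893 to July 13, 1962: 69 years, of which 16 contain a Feb 29 — 53×365 + 16×366 = 25201 days.
(1900 is not a leap year (divisible by 100 but not 400).)
July 1962: 31 − 13 = 18 days remain.
Then August (31), September (30), October (31), November (30), December (31): 31 + 30 + 31 + 30 + 31 = 153 days.
January 1–31, 1963: 31 days.
Residual: 202 days.
Total: 25403 days.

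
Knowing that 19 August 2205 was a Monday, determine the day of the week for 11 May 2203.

Wednesday

Count forward from the earlier date (May 11, 2203) to the later (August 19, 2205):
May 2203: 31 − 11 = 20 days remain.
Then 26 full months totalling 792 days.
August 1–19, 2205: 19 days.
Total: 20 + 792 + 19 = 831 days.
831 mod 7 = 5, so 5 days before Monday is Wednesday.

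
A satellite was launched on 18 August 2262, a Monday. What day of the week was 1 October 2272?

Tuesday

From August 18, 2262 to August 18, 2272: 10 years, of which 3 contain a Feb 29 — 7×365 + 3×366 = 3653 days.
August 2272: 31 − 18 = 13 days remain.
Then September (30): 30 days.
October 1, 2272: 1 day.
Residual: 44 days.
Total: 3697 days.
3697 mod 7 = 1, so 1 day after Monday is Tuesday.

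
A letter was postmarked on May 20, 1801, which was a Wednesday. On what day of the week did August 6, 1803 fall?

Saturday

Day-of-year of May 20, 1801: 140.
Day-of-year of August 6, 1803: 218.
1801 has 365 days, so 365 − 140 = 225 days remain in 1801.
Full years: 1802: 365. Sum = 365.
Total: 225 + 365 + 218 = 808 days.
808 mod 7 = 3, so 3 days after Wednesday is Saturday.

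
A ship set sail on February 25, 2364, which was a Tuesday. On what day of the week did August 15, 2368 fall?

February 25, 2364 → February 25, 2365: 366 days (2364 is a leap year).
February 25, 2365 → February 25, 2366: 365 days.
February 25, 2366 → February 25, 2367: 365 days.
February 25, 2367 → February 25, 2368: 365 days.
February 2368: 29 − 25 = 4 days remain (2368 is a leap year, so February has 29 days).
Then March (31), April (30), May (31), June (30), July (31): 31 + 30 + 31 + 30 + 31 = 153 days.
August 1–15, 2368: 15 days.
Residual: 172 days.
Total: 1633 days.
1633 mod 7 = 2, so 2 days after Tuesday is Thursday.

Thursday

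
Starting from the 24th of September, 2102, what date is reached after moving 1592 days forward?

the 2nd of February, 2107

Count 1592 days after September 24, 2102:
September 24, 2102 → September 24, 2103: 365 days.
September 24, 2103 → September 24, 2104: 366 days (2104 is a leap year).
September 24, 2104 → September 24, 2105: 365 days.
September 24, 2105 → September 24, 2106: 365 days.
September 2106: 30 − 24 = 6 days remain.
Then October (31), November (30), December (31), January (31): 31 + 30 + 31 + 31 = 123 days.
February 1–2, 2107: 2 days (2107 is not a leap year).
Residual: 131 days.
Total: 1592 days.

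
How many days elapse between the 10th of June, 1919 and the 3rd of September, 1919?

June 1919: 30 − 10 = 20 days remain.
Then July (31), August (31): 31 + 31 = 62 days.
September 1–3, 1919: 3 days.
Total: 20 + 62 + 3 = 85 days.

85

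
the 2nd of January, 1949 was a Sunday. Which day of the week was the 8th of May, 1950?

Day-of-year of January 2, 1949: 2.
Day-of-year of May 8, 1950: 128.
1949 has 365 days, so 365 − 2 = 363 days remain in 1949.
Total: 363 + 128 = 491 days.
491 mod 7 = 1, so 1 day after Sunday is Monday.

Monday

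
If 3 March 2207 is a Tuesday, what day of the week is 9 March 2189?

Monday

Count forward from the earlier date (March 9, 2189) to the later (March 3, 2207):
From March 9, 2189 to March 9, 2206: 17 years, of which 3 contain a Feb 29 — 14×365 + 3×366 = 6208 days.
(2200 is not a leap year (divisible by 100 but not 400).)
March 2206: 31 − 9 = 22 days remain.
Then 11 full months totalling 334 days.
March 1–3, 2207: 3 days.
Residual: 359 days.
Total: 6567 days.
6567 mod 7 = 1, so 1 day before Tuesday is Monday.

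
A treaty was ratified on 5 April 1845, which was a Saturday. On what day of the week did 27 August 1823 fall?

Count forward from the earlier date (August 27, 1823) to the later (April 5, 1845):
Day-of-year of August 27, 1823: 239.
Day-of-year of April 5, 1845: 95.
1823 has 365 days, so 365 − 239 = 126 days remain in 1823.
Full years 1824–1844: 15 common + 6 leap = 15×365 + 6×366 = 7671 days.
Total: 126 + 7671 + 95 = 7892 days.
7892 mod 7 = 3, so 3 days before Saturday is Wednesday.

Wednesday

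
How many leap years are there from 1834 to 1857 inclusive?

Years divisible by 4 in [1834, 1857]: 1836, 1840, 1844, 1848, 1852, 1856.
No century exceptions apply. Count: 6.

6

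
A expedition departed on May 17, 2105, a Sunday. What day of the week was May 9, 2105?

Count forward from the earlier date (May 9, 2105) to the later (May 17, 2105):
Within May 2105: 17 − 9 = 8 days.
8 mod 7 = 1, so 1 day before Sunday is Saturday.

Saturday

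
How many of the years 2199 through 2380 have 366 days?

44

Years divisible by 4: 2200, 2204, …, 2380 — 46 in all.
Of these, 2200, 2300 are divisible by 100 but not 400, so not leap.
Leap years: 46 − 2 = 44.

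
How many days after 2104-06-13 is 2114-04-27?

3605

Day-of-year of June 13, 2104: 165.
Day-of-year of April 27, 2114: 117.
2104 has 366 days, so 366 − 165 = 201 days remain in 2104.
Full years 2105–2113: 7 common + 2 leap = 7×365 + 2×366 = 3287 days.
Total: 201 + 3287 + 117 = 3605 days.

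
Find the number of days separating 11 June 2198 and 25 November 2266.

25003

From June 11, 2198 to June 11, 2266: 68 years, of which 16 contain a Feb 29 — 52×365 + 16×366 = 24836 days.
(2200 is not a leap year (divisible by 100 but not 400).)
June 2266: 30 − 11 = 19 days remain.
Then July (31), August (31), September (30), October (31): 31 + 31 + 30 + 31 = 123 days.
November 1–25, 2266: 25 days.
Residual: 167 days.
Total: 25003 days.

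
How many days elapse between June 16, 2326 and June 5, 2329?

1085

June 16, 2326 → June 16, 2327: 365 days.
June 16, 2327 → June 16, 2328: 366 days (2328 is a leap year).
June 2328: 30 − 16 = 14 days remain.
Then 11 full months totalling 335 days.
June 1–5, 2329: 5 days.
Residual: 354 days.
Total: 1085 days.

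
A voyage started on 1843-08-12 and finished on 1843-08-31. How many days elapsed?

Within August 1843: 31 − 12 = 19 days.

19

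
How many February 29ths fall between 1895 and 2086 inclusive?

Years divisible by 4: 1896, 1900, …, 2084 — 48 in all.
Of these, 1900 is divisible by 100 but not 400, so not leap.
2000 is divisible by 400, so still leap.
Leap years: 48 − 1 = 47.

47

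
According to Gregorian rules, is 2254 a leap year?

No

2254 is not a leap year.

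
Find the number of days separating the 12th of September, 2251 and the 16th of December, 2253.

826

September 12, 2251 → September 12, 2252: 366 days (2252 is a leap year).
September 12, 2252 → September 12, 2253: 365 days.
September 2253: 30 − 12 = 18 days remain.
Then October (31), November (30): 31 + 30 = 61 days.
December 1–16, 2253: 16 days.
Residual: 95 days.
Total: 826 days.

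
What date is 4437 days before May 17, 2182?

March 24, 2170

Count 4437 days before May 17, 2182:
Day-of-year of March 24, 2170: 83.
Day-of-year of May 17, 2182: 137.
2170 has 365 days, so 365 − 83 = 282 days remain in 2170.
Full years 2171–2181: 8 common + 3 leap = 8×365 + 3×366 = 4018 days.
Total: 282 + 4018 + 137 = 4437 days.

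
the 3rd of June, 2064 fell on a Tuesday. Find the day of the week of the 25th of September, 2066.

Saturday

Day-of-year of June 3, 2064: 155.
Day-of-year of September 25, 2066: 268.
2064 has 366 days, so 366 − 155 = 211 days remain in 2064.
Full years: 2065: 365. Sum = 365.
Total: 211 + 365 + 268 = 844 days.
844 mod 7 = 4, so 4 days after Tuesday is Saturday.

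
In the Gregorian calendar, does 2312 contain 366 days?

Yes

2312 is a leap year.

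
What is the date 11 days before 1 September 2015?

21 August 2015

Count 11 days before September 1, 2015:
August 2015: 31 − 21 = 10 days remain.
September 1, 2015: 1 day.
Total: 10 + 1 = 11 days.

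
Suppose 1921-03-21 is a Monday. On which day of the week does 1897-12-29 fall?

Wednesday

Count forward from the earlier date (December 29, 1897) to the later (March 21, 1921):
From December 29, 1897 to December 29, 1920: 23 years, of which 5 contain a Feb 29 — 18×365 + 5×366 = 8400 days.
(1900 is not a leap year (divisible by 100 but not 400).)
December 1920: 31 − 29 = 2 days remain.
Then January (31), February 1921 (28): 31 + 28 = 59 days.
March 1–21, 1921: 21 days.
Residual: 82 days.
Total: 8482 days.
8482 mod 7 = 5, so 5 days before Monday is Wednesday.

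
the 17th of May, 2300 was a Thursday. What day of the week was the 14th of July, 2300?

Saturday

May 2300: 31 − 17 = 14 days remain.
Then June (30): 30 days.
July 1–14, 2300: 14 days.
Total: 14 + 30 + 14 = 58 days.
58 mod 7 = 2, so 2 days after Thursday is Saturday.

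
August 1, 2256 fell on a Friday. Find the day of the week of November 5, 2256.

Wednesday

August 2256: 31 − 1 = 30 days remain.
Then September (30), October (31): 30 + 31 = 61 days.
November 1–5, 2256: 5 days.
Total: 30 + 61 + 5 = 96 days.
96 mod 7 = 5, so 5 days after Friday is Wednesday.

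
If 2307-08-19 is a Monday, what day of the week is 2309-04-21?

August 19, 2307 → August 19, 2308: 366 days (2308 is a leap year).
August 2308: 31 − 19 = 12 days remain.
Then September (30), October (31), November (30), December (31), January (31), February 2309 (28), March (31): 30 + 31 + 30 + 31 + 31 + 28 + 31 = 212 days.
April 1–21, 2309: 21 days.
Residual: 245 days.
Total: 611 days.
611 mod 7 = 2, so 2 days after Monday is Wednesday.

Wednesday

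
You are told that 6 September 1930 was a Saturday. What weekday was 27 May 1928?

Sunday

Count forward from the earlier date (May 27, 1928) to the later (September 6, 1930):
May 1928: 31 − 27 = 4 days remain.
Then 27 full months totalling 822 days.
September 1–6, 1930: 6 days.
Total: 4 + 822 + 6 = 832 days.
832 mod 7 = 6, so 6 days before Saturday is Sunday.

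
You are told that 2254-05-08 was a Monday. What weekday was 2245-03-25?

Count forward from the earlier date (March 25, 2245) to the later (May 8, 2254):
From March 25, 2245 to March 25, 2254: 9 years, of which 2 contain a Feb 29 — 7×365 + 2×366 = 3287 days.
March 2254: 31 − 25 = 6 days remain.
Then April (30): 30 days.
May 1–8, 2254: 8 days.
Residual: 44 days.
Total: 3331 days.
3331 mod 7 = 6, so 6 days before Monday is Tuesday.

Tuesday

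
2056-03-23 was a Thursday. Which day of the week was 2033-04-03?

Count forward from the earlier date (April 3, 2033) to the later (March 23, 2056):
Day-of-year of April 3, 2033: 93.
Day-of-year of March 23, 2056: 83.
2033 has 365 days, so 365 − 93 = 272 days remain in 2033.
Full years 2034–2055: 17 common + 5 leap = 17×365 + 5×366 = 8035 days.
Total: 272 + 8035 + 83 = 8390 days.
8390 mod 7 = 4, so 4 days before Thursday is Sunday.

Sunday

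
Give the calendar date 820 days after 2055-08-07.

2057-11-04

Count 820 days after August 7, 2055:
Day-of-year of August 7, 2055: 219.
Day-of-year of November 4, 2057: 308.
2055 has 365 days, so 365 − 219 = 146 days remain in 2055.
Full years: 2056: 366. Sum = 366.
Total: 146 + 366 + 308 = 820 days.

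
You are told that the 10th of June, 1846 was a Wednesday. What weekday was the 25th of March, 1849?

June 10, 1846 → June 10, 1847: 365 days.
June 10, 1847 → June 10, 1848: 366 days (1848 is a leap year).
June 1848: 30 − 10 = 20 days remain.
Then July (31), August (31), September (30), October (31), November (30), December (31), January (31), February 1849 (28): 31 + 31 + 30 + 31 + 30 + 31 + 31 + 28 = 243 days.
March 1–25, 1849: 25 days.
Residual: 288 days.
Total: 1019 days.
1019 mod 7 = 4, so 4 days after Wednesday is Sunday.

Sunday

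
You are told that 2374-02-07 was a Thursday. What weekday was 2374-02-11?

Monday

Within February 2374: 11 − 7 = 4 days.
4 mod 7 = 4, so 4 days after Thursday is Monday.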